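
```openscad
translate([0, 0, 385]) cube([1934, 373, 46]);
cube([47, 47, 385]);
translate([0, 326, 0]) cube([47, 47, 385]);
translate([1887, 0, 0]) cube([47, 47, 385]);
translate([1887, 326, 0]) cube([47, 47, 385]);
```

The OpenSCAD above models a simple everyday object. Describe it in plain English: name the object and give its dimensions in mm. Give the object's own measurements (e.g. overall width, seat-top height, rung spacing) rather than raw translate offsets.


A bench: a 1934×373 mm seat slab, 46 mm thick, top at z = 431 mm, on four 47×47 mm square legs flush with the seat corners and standing on z = 0.


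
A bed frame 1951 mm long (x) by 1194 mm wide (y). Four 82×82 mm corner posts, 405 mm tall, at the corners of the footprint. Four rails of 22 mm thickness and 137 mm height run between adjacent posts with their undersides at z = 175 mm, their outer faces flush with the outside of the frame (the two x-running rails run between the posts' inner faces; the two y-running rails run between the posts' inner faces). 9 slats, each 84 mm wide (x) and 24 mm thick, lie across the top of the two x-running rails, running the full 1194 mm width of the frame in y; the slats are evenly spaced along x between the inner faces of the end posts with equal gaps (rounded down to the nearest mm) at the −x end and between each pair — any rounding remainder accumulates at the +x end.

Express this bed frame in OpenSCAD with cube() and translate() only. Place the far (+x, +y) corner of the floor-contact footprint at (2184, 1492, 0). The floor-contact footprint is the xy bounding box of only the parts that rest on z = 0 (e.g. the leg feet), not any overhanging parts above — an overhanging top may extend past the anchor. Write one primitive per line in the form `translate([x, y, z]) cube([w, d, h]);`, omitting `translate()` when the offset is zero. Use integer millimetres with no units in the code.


// slat z = rail_z + rail_h = 175 + 137 = 312
// slat gap = ⌊(1787 − 9·84) / 10⌋ = 103
translate([233, 298, 0]) cube([82, 82, 405]);
translate([233, 1410, 0]) cube([82, 82, 405]);
translate([2102, 298, 0]) cube([82, 82, 405]);
translate([2102, 1410, 0]) cube([82, 82, 405]);
translate([315, 298, 175]) cube([1787, 22, 137]);
translate([315, 1470, 175]) cube([1787, 22, 137]);
translate([233, 380, 175]) cube([22, 1030, 137]);
translate([2162, 380, 175]) cube([22, 1030, 137]);
translate([418, 298, 312]) cube([84, 1194, 24]);
translate([605, 298, 312]) cube([84, 1194, 24]);
translate([792, 298, 312]) cube([84, 1194, 24]);
translate([979, 298, 312]) cube([84, 1194, 24]);
translate([1166, 298, 312]) cube([84, 1194, 24]);
translate([1353, 298, 312]) cube([84, 1194, 24]);
translate([1540, 298, 312]) cube([84, 1194, 24]);
translate([1727, 298, 312]) cube([84, 1194, 24]);
translate([1914, 298, 312]) cube([84, 1194, 24]);


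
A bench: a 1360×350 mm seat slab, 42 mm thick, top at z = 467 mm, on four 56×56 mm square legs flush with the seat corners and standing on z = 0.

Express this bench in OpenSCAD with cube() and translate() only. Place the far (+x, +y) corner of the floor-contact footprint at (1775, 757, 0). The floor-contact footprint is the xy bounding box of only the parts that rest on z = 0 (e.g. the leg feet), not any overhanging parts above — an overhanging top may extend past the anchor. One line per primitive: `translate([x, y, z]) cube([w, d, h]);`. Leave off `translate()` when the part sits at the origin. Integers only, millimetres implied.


translate([415, 407, 425]) cube([1360, 350, 42]);
translate([415, 407, 0]) cube([56, 56, 425]);
translate([415, 701, 0]) cube([56, 56, 425]);
translate([1719, 407, 0]) cube([56, 56, 425]);
translate([1719, 701, 0]) cube([56, 56, 425]);


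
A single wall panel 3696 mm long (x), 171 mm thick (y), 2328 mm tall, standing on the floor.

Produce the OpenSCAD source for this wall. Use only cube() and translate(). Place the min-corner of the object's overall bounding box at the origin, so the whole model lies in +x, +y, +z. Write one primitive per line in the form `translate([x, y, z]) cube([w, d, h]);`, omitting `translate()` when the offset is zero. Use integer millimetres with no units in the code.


cube([3696, 171, 2328]);


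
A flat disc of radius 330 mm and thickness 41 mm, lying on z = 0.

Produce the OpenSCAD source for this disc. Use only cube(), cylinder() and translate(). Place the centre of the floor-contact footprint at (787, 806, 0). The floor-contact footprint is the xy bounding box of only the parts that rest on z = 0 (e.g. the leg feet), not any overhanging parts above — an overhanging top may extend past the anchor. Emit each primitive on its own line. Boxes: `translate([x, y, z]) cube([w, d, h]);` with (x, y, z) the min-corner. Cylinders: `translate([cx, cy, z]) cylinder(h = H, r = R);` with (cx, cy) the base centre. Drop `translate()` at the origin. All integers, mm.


translate([787, 806, 0]) cylinder(h = 41, r = 330);


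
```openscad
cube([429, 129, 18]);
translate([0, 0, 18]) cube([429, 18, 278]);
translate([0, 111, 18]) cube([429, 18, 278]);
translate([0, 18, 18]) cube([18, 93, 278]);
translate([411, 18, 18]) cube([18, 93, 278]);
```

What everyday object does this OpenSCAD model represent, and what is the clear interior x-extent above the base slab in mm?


An open box. The internal width is 393 mm.

A 429×129 base slab with four walls standing on it — an open box. The base is 429 mm wide and the walls are 18 mm thick, so the internal width is 429 − 2 × 18 = 393 mm.


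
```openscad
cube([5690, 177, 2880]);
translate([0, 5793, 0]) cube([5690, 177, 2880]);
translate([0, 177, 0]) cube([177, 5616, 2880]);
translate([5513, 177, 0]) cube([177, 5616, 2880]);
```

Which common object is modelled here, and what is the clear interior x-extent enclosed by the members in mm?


A house (or room) frame. The interior width is 5336 mm.

Four 2880 mm walls enclosing a rectangle with no floor or roof — a room or house frame. Outside width is 5690 mm and wall thickness is 177 mm, so the interior width is 5690 − 2 × 177 = 5336 mm.


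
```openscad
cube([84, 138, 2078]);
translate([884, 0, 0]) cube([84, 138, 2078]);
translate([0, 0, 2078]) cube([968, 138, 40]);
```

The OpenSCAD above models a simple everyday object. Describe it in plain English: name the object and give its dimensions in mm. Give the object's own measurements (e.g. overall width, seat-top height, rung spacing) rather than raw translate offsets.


A door frame. The clear opening is 800 mm wide and 2078 mm high. Two 84 mm wide jambs, 138 mm deep, stand either side of the opening from the floor to the top of the opening. A 40 mm thick head sits across the top of both jambs, spanning the full outside width of the frame.


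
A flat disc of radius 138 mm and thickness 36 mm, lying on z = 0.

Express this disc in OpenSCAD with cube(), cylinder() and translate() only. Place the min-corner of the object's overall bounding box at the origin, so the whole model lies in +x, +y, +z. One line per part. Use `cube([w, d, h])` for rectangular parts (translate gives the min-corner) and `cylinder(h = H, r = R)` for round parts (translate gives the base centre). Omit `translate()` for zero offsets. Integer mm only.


translate([138, 138, 0]) cylinder(h = 36, r = 138);


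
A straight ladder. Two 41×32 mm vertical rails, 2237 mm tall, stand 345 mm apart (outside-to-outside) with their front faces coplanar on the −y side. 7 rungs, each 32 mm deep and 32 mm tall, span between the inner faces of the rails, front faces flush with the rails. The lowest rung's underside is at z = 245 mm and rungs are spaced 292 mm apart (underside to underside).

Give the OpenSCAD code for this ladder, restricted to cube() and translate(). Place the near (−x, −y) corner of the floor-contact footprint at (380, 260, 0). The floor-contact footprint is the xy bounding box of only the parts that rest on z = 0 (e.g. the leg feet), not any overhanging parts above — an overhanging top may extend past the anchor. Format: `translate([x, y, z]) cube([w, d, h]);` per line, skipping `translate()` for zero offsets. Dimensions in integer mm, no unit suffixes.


translate([380, 260, 0]) cube([41, 32, 2237]);
translate([684, 260, 0]) cube([41, 32, 2237]);
translate([421, 260, 245]) cube([263, 32, 32]);
translate([421, 260, 537]) cube([263, 32, 32]);
translate([421, 260, 829]) cube([263, 32, 32]);
translate([421, 260, 1121]) cube([263, 32, 32]);
translate([421, 260, 1413]) cube([263, 32, 32]);
translate([421, 260, 1705]) cube([263, 32, 32]);
translate([421, 260, 1997]) cube([263, 32, 32]);


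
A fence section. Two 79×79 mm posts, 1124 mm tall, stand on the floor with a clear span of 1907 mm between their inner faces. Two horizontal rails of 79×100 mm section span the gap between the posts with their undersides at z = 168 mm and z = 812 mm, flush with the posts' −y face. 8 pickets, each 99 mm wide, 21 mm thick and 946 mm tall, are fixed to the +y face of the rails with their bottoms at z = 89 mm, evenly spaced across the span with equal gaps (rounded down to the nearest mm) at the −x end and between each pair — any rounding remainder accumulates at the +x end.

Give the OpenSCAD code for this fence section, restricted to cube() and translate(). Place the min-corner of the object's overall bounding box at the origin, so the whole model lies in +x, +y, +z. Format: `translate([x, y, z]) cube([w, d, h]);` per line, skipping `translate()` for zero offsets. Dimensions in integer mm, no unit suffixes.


cube([79, 79, 1124]);
translate([1986, 0, 0]) cube([79, 79, 1124]);
translate([79, 0, 168]) cube([1907, 79, 100]);
translate([79, 0, 812]) cube([1907, 79, 100]);
translate([202, 79, 89]) cube([99, 21, 946]);
translate([424, 79, 89]) cube([99, 21, 946]);
translate([646, 79, 89]) cube([99, 21, 946]);
translate([868, 79, 89]) cube([99, 21, 946]);
translate([1090, 79, 89]) cube([99, 21, 946]);
translate([1312, 79, 89]) cube([99, 21, 946]);
translate([1534, 79, 89]) cube([99, 21, 946]);
translate([1756, 79, 89]) cube([99, 21, 946]);


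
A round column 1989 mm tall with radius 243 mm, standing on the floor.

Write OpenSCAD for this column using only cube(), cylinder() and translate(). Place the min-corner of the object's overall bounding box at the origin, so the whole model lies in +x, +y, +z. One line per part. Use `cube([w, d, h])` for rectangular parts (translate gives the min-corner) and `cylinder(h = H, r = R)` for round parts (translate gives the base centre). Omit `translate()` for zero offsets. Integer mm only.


translate([243, 243, 0]) cylinder(h = 1989, r = 243);


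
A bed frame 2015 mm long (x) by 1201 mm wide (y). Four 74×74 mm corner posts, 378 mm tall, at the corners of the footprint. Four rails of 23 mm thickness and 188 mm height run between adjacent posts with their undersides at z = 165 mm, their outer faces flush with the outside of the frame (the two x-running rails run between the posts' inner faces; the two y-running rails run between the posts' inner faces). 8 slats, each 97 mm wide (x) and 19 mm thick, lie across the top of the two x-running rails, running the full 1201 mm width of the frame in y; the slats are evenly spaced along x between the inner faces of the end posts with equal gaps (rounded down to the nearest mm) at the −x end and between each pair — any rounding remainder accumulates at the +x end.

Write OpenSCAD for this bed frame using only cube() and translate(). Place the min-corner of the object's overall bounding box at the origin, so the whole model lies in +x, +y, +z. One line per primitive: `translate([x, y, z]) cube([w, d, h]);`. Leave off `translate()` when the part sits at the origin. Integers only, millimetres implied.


cube([74, 74, 378]);
translate([0, 1127, 0]) cube([74, 74, 378]);
translate([1941, 0, 0]) cube([74, 74, 378]);
translate([1941, 1127, 0]) cube([74, 74, 378]);
translate([74, 0, 165]) cube([1867, 23, 188]);
translate([74, 1178, 165]) cube([1867, 23, 188]);
translate([0, 74, 165]) cube([23, 1053, 188]);
translate([1992, 74, 165]) cube([23, 1053, 188]);
translate([195, 0, 353]) cube([97, 1201, 19]);
translate([413, 0, 353]) cube([97, 1201, 19]);
translate([631, 0, 353]) cube([97, 1201, 19]);
translate([849, 0, 353]) cube([97, 1201, 19]);
translate([1067, 0, 353]) cube([97, 1201, 19]);
translate([1285, 0, 353]) cube([97, 1201, 19]);
translate([1503, 0, 353]) cube([97, 1201, 19]);
translate([1721, 0, 353]) cube([97, 1201, 19]);


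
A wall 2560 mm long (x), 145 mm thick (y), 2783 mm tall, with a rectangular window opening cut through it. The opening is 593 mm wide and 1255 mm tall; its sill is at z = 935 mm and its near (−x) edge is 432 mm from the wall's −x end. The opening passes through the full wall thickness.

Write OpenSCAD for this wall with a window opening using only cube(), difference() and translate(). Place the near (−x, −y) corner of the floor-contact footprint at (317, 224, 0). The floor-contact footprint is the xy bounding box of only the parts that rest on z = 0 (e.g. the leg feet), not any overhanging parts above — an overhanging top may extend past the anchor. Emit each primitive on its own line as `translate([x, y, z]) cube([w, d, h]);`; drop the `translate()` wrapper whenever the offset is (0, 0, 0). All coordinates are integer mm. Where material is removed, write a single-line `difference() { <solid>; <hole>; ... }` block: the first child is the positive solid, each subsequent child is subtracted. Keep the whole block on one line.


difference() { translate([317, 224, 0]) cube([2560, 145, 2783]); translate([749, 224, 935]) cube([593, 145, 1255]); }


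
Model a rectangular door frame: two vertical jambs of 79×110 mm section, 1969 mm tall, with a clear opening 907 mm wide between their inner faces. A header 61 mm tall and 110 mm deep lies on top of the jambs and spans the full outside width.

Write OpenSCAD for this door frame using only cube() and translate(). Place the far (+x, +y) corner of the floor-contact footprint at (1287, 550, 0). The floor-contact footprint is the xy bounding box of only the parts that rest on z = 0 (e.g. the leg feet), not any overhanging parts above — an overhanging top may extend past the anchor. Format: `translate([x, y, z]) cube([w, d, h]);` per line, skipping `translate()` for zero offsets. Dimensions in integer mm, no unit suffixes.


translate([222, 440, 0]) cube([79, 110, 1969]);
translate([1208, 440, 0]) cube([79, 110, 1969]);
translate([222, 440, 1969]) cube([1065, 110, 61]);


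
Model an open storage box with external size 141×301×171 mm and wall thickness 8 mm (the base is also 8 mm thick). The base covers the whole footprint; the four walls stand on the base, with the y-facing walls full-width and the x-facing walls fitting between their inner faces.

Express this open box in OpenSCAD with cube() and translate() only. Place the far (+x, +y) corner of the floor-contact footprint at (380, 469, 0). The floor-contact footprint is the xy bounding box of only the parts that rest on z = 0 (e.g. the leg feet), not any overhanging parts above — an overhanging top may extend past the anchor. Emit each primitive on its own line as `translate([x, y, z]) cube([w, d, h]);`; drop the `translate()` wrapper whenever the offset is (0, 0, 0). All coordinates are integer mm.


translate([239, 168, 0]) cube([141, 301, 8]);
translate([239, 168, 8]) cube([141, 8, 163]);
translate([239, 461, 8]) cube([141, 8, 163]);
translate([239, 176, 8]) cube([8, 285, 163]);
translate([372, 176, 8]) cube([8, 285, 163]);


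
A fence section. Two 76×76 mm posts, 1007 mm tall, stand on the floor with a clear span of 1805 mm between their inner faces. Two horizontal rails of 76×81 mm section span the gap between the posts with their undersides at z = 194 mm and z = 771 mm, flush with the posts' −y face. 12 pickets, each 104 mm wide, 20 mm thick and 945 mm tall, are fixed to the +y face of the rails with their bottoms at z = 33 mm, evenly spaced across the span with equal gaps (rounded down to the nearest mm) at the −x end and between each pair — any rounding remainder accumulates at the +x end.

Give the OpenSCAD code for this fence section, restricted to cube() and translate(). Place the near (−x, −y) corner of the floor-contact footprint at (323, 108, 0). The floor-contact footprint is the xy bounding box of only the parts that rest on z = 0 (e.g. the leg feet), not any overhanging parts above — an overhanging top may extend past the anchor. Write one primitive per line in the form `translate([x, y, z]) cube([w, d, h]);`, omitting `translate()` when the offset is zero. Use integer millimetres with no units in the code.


translate([323, 108, 0]) cube([76, 76, 1007]);
translate([2204, 108, 0]) cube([76, 76, 1007]);
translate([399, 108, 194]) cube([1805, 76, 81]);
translate([399, 108, 771]) cube([1805, 76, 81]);
translate([441, 184, 33]) cube([104, 20, 945]);
translate([587, 184, 33]) cube([104, 20, 945]);
translate([733, 184, 33]) cube([104, 20, 945]);
translate([879, 184, 33]) cube([104, 20, 945]);
translate([1025, 184, 33]) cube([104, 20, 945]);
translate([1171, 184, 33]) cube([104, 20, 945]);
translate([1317, 184, 33]) cube([104, 20, 945]);
translate([1463, 184, 33]) cube([104, 20, 945]);
translate([1609, 184, 33]) cube([104, 20, 945]);
translate([1755, 184, 33]) cube([104, 20, 945]);
translate([1901, 184, 33]) cube([104, 20, 945]);
translate([2047, 184, 33]) cube([104, 20, 945]);


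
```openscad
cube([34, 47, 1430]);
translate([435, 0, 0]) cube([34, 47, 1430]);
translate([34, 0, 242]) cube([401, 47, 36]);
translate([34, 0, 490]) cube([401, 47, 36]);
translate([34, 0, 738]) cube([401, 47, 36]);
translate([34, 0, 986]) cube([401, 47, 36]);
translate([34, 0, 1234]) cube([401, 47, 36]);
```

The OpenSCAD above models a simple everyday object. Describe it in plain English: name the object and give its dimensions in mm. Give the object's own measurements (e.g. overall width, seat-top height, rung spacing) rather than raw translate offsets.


A straight ladder. Two 34×47 mm vertical rails, 1430 mm tall, stand 469 mm apart (outside-to-outside) with their front faces coplanar on the −y side. 5 rungs, each 47 mm deep and 36 mm tall, span between the inner faces of the rails, front faces flush with the rails. The lowest rung's underside is at z = 242 mm and rungs are spaced 248 mm apart (underside to underside).


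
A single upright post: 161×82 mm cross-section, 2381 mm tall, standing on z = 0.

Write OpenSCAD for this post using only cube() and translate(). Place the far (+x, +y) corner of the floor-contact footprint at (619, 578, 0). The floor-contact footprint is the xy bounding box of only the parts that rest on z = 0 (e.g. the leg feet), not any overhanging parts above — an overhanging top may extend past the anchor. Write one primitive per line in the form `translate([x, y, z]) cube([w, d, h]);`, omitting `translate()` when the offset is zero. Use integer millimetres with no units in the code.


translate([458, 496, 0]) cube([161, 82, 2381]);


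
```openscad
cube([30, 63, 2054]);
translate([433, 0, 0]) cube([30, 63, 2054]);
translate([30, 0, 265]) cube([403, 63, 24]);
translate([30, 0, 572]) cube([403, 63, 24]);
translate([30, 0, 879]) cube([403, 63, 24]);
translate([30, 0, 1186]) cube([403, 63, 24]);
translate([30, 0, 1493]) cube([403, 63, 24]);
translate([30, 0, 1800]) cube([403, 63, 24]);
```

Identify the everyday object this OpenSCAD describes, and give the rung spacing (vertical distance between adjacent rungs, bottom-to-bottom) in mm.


A ladder. The rung spacing is 307 mm.

Two tall 30×63 posts with 6 short bars between them — a ladder. Adjacent rungs sit at z = 265 and z = 572, so the spacing is 572 − 265 = 307 mm.


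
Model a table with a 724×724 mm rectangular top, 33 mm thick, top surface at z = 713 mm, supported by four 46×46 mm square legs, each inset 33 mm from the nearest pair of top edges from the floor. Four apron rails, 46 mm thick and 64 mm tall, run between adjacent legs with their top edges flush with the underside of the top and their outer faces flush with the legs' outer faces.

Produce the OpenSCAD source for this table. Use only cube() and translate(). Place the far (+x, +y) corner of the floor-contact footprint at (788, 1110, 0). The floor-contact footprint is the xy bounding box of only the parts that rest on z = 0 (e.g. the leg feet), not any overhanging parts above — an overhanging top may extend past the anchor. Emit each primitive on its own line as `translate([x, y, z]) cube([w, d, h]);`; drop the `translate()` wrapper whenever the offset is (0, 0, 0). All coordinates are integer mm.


translate([97, 419, 680]) cube([724, 724, 33]);
translate([130, 452, 0]) cube([46, 46, 680]);
translate([742, 452, 0]) cube([46, 46, 680]);
translate([130, 1064, 0]) cube([46, 46, 680]);
translate([742, 1064, 0]) cube([46, 46, 680]);
translate([176, 452, 616]) cube([566, 46, 64]);
translate([176, 1064, 616]) cube([566, 46, 64]);
translate([130, 498, 616]) cube([46, 566, 64]);
translate([742, 498, 616]) cube([46, 566, 64]);


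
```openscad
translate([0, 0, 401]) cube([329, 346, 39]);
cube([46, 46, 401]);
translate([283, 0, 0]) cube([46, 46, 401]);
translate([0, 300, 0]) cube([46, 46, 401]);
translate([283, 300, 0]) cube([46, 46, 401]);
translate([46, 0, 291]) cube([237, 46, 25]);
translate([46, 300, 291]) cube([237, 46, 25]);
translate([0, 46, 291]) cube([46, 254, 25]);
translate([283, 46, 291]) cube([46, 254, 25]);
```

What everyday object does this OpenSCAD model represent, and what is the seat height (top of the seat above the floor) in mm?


A stool. The seat height is 440 mm.

A 329×346×39 slab at z = 401 on four corner posts — a stool. The seat top is 401 + 39 = 440 mm.


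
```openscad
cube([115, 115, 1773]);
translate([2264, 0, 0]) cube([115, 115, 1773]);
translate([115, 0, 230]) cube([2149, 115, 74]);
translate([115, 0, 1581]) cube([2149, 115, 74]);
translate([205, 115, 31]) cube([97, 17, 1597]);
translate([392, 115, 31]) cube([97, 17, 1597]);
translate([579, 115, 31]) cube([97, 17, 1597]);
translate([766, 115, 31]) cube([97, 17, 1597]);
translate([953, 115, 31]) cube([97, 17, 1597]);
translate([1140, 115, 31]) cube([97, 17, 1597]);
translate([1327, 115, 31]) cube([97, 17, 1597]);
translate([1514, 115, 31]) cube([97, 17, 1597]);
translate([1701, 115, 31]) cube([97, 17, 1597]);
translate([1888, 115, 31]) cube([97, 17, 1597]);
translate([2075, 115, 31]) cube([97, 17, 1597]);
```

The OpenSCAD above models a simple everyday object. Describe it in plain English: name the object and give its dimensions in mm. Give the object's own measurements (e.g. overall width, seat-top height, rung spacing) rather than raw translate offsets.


A fence section. Two 115×115 mm posts, 1773 mm tall, stand on the floor with a clear span of 2149 mm between their inner faces. Two horizontal rails of 115×74 mm section span the gap between the posts with their undersides at z = 230 mm and z = 1581 mm, flush with the posts' −y face. 11 pickets, each 97 mm wide, 17 mm thick and 1597 mm tall, are fixed to the +y face of the rails with their bottoms at z = 31 mm, spaced across the span with a 90 mm gap after the −x post and between neighbouring pickets, with 92 mm left before the +x post.


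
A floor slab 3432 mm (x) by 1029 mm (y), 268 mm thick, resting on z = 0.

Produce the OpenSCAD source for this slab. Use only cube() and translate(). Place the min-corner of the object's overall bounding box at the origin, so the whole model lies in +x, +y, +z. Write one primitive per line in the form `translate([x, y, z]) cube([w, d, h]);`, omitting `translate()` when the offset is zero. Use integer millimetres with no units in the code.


cube([3432, 1029, 268]);


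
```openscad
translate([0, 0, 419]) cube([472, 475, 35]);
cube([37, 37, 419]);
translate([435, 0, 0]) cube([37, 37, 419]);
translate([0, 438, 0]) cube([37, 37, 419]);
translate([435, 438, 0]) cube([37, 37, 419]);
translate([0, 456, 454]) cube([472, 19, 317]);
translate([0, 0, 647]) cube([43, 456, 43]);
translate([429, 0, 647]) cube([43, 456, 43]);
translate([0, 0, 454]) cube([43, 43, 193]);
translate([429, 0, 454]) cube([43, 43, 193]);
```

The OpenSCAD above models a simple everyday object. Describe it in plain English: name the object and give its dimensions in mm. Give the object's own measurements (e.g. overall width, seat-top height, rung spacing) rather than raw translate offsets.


A chair. The seat is a 472×475×35 mm slab with its top at z = 454 mm, on four 37×37 mm corner legs (flush with the seat edges, standing on z = 0). A flat backrest 19 mm thick, 317 mm tall, spans the full seat width and rises from the seat top along its +y edge, rear face flush with the rear of the seat. Two armrests of 43×43 mm section run along each side from the seat's front edge to the front of the backrest, top faces 236 mm above the seat top and outer faces flush with the seat's x-edges; a 43×43 mm post under the front of each armrest stands on the seat at the front corner.


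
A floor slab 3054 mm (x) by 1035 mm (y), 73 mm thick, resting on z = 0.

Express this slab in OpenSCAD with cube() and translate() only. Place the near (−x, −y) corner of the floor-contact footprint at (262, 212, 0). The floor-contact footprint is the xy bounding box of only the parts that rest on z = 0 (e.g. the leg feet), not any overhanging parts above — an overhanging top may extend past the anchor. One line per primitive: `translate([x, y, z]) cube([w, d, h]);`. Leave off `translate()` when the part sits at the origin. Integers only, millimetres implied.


translate([262, 212, 0]) cube([3054, 1035, 73]);


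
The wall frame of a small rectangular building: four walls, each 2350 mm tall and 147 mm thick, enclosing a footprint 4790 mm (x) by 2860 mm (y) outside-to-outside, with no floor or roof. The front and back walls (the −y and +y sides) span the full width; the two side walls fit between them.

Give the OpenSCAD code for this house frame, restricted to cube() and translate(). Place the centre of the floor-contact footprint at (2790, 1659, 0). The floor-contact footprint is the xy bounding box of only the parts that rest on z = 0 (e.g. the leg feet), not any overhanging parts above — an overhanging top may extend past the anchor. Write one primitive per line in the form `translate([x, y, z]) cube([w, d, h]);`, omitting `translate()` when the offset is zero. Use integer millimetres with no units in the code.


translate([395, 229, 0]) cube([4790, 147, 2350]);
translate([395, 2942, 0]) cube([4790, 147, 2350]);
translate([395, 376, 0]) cube([147, 2566, 2350]);
translate([5038, 376, 0]) cube([147, 2566, 2350]);


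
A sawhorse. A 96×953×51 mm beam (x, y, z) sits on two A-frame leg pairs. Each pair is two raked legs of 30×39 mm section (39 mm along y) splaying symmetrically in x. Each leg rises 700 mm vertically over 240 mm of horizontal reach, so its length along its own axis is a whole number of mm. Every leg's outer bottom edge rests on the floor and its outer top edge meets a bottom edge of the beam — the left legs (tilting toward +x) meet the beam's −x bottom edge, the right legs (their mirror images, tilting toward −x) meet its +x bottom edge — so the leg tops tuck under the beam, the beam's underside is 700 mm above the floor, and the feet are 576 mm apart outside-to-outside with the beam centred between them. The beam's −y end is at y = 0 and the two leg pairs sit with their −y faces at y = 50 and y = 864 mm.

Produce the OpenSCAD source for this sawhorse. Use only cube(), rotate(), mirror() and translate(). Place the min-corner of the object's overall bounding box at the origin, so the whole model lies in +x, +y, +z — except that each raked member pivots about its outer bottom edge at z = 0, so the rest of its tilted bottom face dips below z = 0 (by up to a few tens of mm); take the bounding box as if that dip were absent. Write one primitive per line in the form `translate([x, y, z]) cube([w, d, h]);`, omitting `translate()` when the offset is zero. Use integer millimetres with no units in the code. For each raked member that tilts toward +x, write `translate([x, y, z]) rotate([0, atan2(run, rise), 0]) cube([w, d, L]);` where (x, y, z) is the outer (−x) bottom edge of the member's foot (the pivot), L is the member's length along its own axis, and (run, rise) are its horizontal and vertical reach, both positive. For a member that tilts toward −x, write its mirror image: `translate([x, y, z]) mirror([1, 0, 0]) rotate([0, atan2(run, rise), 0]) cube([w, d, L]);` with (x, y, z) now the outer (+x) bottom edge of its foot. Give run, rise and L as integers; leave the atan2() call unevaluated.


// leg length = √(240² + 700²) = 740
// right-leg outer foot x = 2·240 + 96 = 576
// beam min-corner = (240, 0, 700)
translate([240, 0, 700]) cube([96, 953, 51]);
translate([0, 50, 0]) rotate([0, atan2(240, 700), 0]) cube([30, 39, 740]);
translate([576, 50, 0]) mirror([1, 0, 0]) rotate([0, atan2(240, 700), 0]) cube([30, 39, 740]);
translate([0, 864, 0]) rotate([0, atan2(240, 700), 0]) cube([30, 39, 740]);
translate([576, 864, 0]) mirror([1, 0, 0]) rotate([0, atan2(240, 700), 0]) cube([30, 39, 740]);


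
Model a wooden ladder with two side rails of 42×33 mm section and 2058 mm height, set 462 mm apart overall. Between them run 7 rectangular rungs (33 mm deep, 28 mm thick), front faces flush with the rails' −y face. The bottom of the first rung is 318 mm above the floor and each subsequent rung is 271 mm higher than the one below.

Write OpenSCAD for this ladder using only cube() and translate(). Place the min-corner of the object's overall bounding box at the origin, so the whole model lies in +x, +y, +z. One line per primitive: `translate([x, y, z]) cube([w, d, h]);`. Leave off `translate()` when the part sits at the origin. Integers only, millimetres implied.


cube([42, 33, 2058]);
translate([420, 0, 0]) cube([42, 33, 2058]);
translate([42, 0, 318]) cube([378, 33, 28]);
translate([42, 0, 589]) cube([378, 33, 28]);
translate([42, 0, 860]) cube([378, 33, 28]);
translate([42, 0, 1131]) cube([378, 33, 28]);
translate([42, 0, 1402]) cube([378, 33, 28]);
translate([42, 0, 1673]) cube([378, 33, 28]);
translate([42, 0, 1944]) cube([378, 33, 28]);


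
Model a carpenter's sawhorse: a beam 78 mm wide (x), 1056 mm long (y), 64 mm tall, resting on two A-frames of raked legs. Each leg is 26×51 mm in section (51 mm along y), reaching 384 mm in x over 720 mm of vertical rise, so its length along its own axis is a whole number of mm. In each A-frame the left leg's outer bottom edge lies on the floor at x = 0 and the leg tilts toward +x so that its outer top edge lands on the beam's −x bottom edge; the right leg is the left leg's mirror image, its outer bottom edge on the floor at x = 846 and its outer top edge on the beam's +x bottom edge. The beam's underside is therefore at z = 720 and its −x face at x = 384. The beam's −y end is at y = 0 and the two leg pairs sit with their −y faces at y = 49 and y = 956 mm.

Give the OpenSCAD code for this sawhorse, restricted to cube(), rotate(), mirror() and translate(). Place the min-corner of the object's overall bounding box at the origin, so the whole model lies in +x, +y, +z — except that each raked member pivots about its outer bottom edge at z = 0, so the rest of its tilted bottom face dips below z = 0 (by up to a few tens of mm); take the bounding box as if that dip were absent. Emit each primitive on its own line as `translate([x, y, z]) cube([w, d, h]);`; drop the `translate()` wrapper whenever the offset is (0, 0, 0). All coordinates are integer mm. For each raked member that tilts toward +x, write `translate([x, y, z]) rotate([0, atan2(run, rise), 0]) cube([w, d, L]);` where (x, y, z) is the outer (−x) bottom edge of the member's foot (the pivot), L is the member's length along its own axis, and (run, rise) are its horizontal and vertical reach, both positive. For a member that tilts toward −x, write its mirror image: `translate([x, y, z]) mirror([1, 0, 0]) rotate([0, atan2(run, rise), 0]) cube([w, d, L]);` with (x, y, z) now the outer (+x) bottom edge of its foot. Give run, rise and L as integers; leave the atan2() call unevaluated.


translate([384, 0, 720]) cube([78, 1056, 64]);
translate([0, 49, 0]) rotate([0, atan2(384, 720), 0]) cube([26, 51, 816]);
translate([846, 49, 0]) mirror([1, 0, 0]) rotate([0, atan2(384, 720), 0]) cube([26, 51, 816]);
translate([0, 956, 0]) rotate([0, atan2(384, 720), 0]) cube([26, 51, 816]);
translate([846, 956, 0]) mirror([1, 0, 0]) rotate([0, atan2(384, 720), 0]) cube([26, 51, 816]);


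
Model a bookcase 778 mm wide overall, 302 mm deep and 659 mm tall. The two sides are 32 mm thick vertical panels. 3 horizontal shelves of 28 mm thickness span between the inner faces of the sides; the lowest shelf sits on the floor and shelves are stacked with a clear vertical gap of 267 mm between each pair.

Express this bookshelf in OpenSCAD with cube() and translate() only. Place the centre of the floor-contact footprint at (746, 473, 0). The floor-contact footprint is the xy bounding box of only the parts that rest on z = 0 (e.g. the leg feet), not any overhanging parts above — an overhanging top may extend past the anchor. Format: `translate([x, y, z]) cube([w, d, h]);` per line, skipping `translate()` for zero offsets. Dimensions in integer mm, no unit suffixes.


translate([357, 322, 0]) cube([32, 302, 659]);
translate([1103, 322, 0]) cube([32, 302, 659]);
translate([389, 322, 0]) cube([714, 302, 28]);
translate([389, 322, 295]) cube([714, 302, 28]);
translate([389, 322, 590]) cube([714, 302, 28]);


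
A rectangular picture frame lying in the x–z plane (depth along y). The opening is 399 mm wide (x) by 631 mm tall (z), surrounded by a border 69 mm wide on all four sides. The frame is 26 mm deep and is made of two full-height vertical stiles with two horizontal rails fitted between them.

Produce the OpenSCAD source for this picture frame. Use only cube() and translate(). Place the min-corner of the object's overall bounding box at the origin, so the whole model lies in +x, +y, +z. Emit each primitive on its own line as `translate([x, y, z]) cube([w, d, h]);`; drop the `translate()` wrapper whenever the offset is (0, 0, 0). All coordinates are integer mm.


cube([69, 26, 769]);
translate([468, 0, 0]) cube([69, 26, 769]);
translate([69, 0, 0]) cube([399, 26, 69]);
translate([69, 0, 700]) cube([399, 26, 69]);


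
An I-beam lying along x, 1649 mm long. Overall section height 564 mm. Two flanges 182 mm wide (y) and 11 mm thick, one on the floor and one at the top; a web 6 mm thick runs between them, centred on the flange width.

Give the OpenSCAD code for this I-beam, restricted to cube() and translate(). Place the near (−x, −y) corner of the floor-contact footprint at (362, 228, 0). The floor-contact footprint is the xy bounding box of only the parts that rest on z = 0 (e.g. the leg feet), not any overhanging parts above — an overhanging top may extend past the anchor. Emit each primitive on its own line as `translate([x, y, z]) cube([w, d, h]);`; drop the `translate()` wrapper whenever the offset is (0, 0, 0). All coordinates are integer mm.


translate([362, 228, 0]) cube([1649, 182, 11]);
translate([362, 316, 11]) cube([1649, 6, 542]);
translate([362, 228, 553]) cube([1649, 182, 11]);


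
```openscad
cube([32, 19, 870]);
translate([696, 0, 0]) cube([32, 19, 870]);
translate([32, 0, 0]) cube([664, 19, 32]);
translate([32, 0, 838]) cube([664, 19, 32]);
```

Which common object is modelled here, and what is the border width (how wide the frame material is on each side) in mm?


A picture frame. The border width is 32 mm.

Four thin pieces enclosing a rectangular opening — a picture frame. The two full-height stiles are 870 mm tall; the top rail sits at z = 838 and is 32 mm tall, so the border above the opening is 870 − 838 = 32 mm, matching the stile x-width.


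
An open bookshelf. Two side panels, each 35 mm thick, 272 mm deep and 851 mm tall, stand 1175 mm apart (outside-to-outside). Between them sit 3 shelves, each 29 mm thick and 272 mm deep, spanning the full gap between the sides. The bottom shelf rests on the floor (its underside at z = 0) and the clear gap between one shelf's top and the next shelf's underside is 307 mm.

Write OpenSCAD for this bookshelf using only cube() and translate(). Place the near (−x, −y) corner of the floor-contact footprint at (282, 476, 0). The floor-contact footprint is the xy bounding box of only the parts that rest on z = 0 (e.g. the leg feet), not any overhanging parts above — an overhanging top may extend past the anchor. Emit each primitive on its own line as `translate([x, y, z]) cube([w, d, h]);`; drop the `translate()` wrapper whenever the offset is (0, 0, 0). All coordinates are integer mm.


translate([282, 476, 0]) cube([35, 272, 851]);
translate([1422, 476, 0]) cube([35, 272, 851]);
translate([317, 476, 0]) cube([1105, 272, 29]);
translate([317, 476, 336]) cube([1105, 272, 29]);
translate([317, 476, 672]) cube([1105, 272, 29]);


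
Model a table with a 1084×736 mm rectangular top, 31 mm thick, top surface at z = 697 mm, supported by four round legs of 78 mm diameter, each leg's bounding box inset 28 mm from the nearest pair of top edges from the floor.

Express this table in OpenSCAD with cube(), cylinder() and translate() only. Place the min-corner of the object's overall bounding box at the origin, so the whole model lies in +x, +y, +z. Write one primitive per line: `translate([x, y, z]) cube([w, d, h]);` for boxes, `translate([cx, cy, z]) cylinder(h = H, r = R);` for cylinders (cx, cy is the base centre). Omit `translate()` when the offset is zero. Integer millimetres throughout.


translate([0, 0, 666]) cube([1084, 736, 31]);
translate([67, 67, 0]) cylinder(h = 666, r = 39);
translate([1017, 67, 0]) cylinder(h = 666, r = 39);
translate([67, 669, 0]) cylinder(h = 666, r = 39);
translate([1017, 669, 0]) cylinder(h = 666, r = 39);


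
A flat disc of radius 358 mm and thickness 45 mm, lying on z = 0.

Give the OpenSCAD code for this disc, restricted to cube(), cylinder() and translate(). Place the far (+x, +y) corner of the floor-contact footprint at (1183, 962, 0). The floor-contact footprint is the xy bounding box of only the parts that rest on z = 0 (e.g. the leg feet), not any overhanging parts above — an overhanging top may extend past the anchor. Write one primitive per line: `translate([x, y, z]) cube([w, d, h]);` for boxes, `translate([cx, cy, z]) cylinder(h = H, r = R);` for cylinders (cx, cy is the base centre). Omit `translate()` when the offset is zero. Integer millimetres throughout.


translate([825, 604, 0]) cylinder(h = 45, r = 358);


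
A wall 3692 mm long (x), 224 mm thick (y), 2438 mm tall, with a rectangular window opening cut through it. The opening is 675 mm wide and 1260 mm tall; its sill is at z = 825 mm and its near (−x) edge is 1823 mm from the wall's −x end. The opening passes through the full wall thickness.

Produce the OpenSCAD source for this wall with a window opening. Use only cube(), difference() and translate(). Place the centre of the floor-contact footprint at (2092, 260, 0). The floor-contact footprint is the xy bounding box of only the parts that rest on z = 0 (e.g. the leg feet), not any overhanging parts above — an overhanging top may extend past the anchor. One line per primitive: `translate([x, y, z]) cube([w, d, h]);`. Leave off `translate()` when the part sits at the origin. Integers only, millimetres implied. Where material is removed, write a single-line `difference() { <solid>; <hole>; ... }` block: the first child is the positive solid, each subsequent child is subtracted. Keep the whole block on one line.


difference() { translate([246, 148, 0]) cube([3692, 224, 2438]); translate([2069, 148, 825]) cube([675, 224, 1260]); }


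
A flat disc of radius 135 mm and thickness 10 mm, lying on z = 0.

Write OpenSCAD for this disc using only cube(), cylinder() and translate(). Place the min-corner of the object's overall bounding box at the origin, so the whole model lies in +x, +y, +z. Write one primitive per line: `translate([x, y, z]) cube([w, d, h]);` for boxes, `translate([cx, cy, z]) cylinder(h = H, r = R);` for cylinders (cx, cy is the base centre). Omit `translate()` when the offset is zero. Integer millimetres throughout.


translate([135, 135, 0]) cylinder(h = 10, r = 135);
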